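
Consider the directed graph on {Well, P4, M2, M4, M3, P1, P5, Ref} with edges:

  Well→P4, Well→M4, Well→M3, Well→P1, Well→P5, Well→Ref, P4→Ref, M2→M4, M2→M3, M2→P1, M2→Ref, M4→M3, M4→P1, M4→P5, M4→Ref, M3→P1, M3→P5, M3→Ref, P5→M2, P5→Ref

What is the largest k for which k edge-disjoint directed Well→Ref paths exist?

Assign every edge capacity 1; by Menger, the answer equals the max flow.
Path Well→Ref (+1); total 1.
Path Well→P4→Ref (+1); total 2.
Path Well→M4→Ref (+1); total 3.
Path Well→M3→Ref (+1); total 4.
Path Well→P5→Ref (+1); total 5.
No residual Well→Ref path; max flow = 5.
Certifying cut of size 5: {Well→M3, Well→M4, Well→P4, Well→P5, Well→Ref}.

5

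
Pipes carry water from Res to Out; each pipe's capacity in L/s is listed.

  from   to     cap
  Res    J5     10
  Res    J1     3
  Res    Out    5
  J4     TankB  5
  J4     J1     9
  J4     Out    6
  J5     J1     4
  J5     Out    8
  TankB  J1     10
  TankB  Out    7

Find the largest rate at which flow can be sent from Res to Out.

Augment Res→Out: bottleneck 5, flow now 5.
Augment Res→J5→Out: bottleneck 8, flow now 13.
No augmenting path remains; maximum flow = 13.
In the residual graph, reachable from Res: {Res, J5, J1}.
Min-cut edges: Res→Out (5), J5→Out (8); capacity 5 + 8 = 13.
This cut is saturated, so no flow can exceed 13.

13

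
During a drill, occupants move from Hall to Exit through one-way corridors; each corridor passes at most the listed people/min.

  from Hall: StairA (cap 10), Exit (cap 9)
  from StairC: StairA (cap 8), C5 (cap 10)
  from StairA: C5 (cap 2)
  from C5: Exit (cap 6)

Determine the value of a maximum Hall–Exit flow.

Augment Hall→Exit: bottleneck 9, flow now 9.
Augment Hall→StairA→C5→Exit: bottleneck 2, flow now 11.
No augmenting path remains; maximum flow = 11.
In the residual graph, reachable from Hall: {Hall, StairA}.
Min-cut edges: Hall→Exit (9), StairA→C5 (2); capacity 9 + 2 = 11.
This cut is saturated, so no flow can exceed 11.

11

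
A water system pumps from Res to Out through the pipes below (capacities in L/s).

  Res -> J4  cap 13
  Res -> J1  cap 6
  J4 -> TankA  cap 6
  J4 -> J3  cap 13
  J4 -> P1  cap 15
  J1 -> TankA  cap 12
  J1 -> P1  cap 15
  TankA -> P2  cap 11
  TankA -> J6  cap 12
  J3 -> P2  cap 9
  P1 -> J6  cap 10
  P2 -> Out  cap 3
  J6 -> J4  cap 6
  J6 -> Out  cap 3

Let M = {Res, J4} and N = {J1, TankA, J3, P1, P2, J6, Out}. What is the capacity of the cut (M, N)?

Edges leaving {Res, J4}: Res→J1 (6), J4→TankA (6), J4→J3 (13), J4→P1 (15).
Cut capacity = 6 + 6 + 13 + 15 = 40.

40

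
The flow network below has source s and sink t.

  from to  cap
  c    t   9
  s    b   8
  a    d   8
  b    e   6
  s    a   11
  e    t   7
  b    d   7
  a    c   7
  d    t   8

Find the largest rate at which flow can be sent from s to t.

Augment s→a→c→t: bottleneck 7, flow now 7.
Augment s→a→d→t: bottleneck 4, flow now 11.
Augment s→b→d→t: bottleneck 4, flow now 15.
Augment s→b→e→t: bottleneck 4, flow now 19.
No augmenting path remains; maximum flow = 19.
In the residual graph, reachable from s: {s}.
Min-cut edges: s→a (11), s→b (8); capacity 11 + 8 = 19.
This cut is saturated, so no flow can exceed 19.

19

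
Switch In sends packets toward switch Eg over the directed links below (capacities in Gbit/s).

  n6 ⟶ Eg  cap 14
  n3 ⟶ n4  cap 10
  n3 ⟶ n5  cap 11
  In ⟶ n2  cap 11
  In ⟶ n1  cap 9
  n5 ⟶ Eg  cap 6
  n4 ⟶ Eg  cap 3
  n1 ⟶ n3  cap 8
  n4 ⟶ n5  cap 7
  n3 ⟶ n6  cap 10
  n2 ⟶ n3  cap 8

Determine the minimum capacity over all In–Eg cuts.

16

Augment In→n1→n3→n4→Eg: bottleneck 3, flow now 3.
Augment In→n1→n3→n5→Eg: bottleneck 5, flow now 8.
Augment In→n2→n3→n5→Eg: bottleneck 1, flow now 9.
Augment In→n2→n3→n6→Eg: bottleneck 7, flow now 16.
No augmenting path remains; maximum flow = 16.
By max-flow min-cut, the minimum cut capacity equals the max flow.
In the residual graph, reachable from In: {In, n1, n2}.
Min-cut edges: n1→n3 (8), n2→n3 (8); capacity 8 + 8 = 16.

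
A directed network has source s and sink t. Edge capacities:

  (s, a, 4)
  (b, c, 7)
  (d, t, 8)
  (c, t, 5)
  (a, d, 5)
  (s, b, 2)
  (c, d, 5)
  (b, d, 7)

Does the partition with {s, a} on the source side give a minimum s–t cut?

No — its capacity is 7, but the minimum cut has capacity 6.

Given cut capacity: 2 + 5 = 7.
Augment s→a→d→t: bottleneck 4, flow now 4.
Augment s→b→c→t: bottleneck 2, flow now 6.
No augmenting path remains; maximum flow = 6.
In the residual graph, reachable from s: {s}.
Min-cut edges: s→a (4), s→b (2); capacity 4 + 2 = 6.
Cut capacity 7 exceeds the max flow 6, so it is not minimum.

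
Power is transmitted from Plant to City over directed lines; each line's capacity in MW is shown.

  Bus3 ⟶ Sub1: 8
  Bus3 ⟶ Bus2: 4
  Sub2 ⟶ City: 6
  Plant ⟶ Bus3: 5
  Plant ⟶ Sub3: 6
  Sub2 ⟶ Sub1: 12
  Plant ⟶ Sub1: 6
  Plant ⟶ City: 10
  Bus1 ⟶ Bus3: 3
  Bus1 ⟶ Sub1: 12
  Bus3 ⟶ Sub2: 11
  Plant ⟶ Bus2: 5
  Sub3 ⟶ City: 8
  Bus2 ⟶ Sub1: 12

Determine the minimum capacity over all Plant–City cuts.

21

Augment Plant→City: bottleneck 10, flow now 10.
Augment Plant→Sub3→City: bottleneck 6, flow now 16.
Augment Plant→Bus3→Sub2→City: bottleneck 5, flow now 21.
No augmenting path remains; maximum flow = 21.
By max-flow min-cut, the minimum cut capacity equals the max flow.
In the residual graph, reachable from Plant: {Plant, Bus2, Sub1}.
Min-cut edges: Plant→Bus3 (5), Plant→Sub3 (6), Plant→City (10); capacity 5 + 6 + 10 = 21.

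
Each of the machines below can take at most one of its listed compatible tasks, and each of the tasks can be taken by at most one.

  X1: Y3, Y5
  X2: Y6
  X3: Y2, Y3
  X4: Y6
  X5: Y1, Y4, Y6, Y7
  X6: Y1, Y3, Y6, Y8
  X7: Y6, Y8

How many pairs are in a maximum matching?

Unit-capacity flow: source→left, listed edges, right→sink; max matching = max flow.
Augmenting path X1→Y3 (+1); matched 1.
Augmenting path X2→Y6 (+1); matched 2.
Augmenting path X3→Y2 (+1); matched 3.
Augmenting path X5→Y1 (+1); matched 4.
Augmenting path X6→Y8 (+1); matched 5.
Augmenting path X7→Y8→X6→Y1→X5→Y4 (+1); matched 6.
No augmenting path remains; maximum matching = 6.
König certificate: {X1, X3, X5, X6, X7, Y6} is a vertex cover of size 6 (every listed pair touches it), so no matching can be larger.

6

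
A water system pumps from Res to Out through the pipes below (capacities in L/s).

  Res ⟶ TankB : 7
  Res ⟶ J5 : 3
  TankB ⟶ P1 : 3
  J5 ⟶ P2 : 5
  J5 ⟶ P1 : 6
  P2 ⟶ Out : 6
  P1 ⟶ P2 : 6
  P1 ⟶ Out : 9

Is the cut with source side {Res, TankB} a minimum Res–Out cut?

Given cut capacity: 3 + 3 = 6.
Augment Res→TankB→P1→Out: bottleneck 3, flow now 3.
Augment Res→J5→P2→Out: bottleneck 3, flow now 6.
No augmenting path remains; maximum flow = 6.
Cut capacity 6 equals the max flow, so it is a minimum cut.

Yes — it is a minimum cut (capacity 6).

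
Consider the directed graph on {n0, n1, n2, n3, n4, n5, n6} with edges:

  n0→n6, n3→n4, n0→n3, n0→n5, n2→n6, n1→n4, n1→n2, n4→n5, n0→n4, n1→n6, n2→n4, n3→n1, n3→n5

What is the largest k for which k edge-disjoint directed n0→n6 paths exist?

Assign every edge capacity 1; by Menger, the answer equals the max flow.
Path n0→n6 (+1); total 1.
Path n0→n3→n1→n6 (+1); total 2.
No residual n0→n6 path; max flow = 2.
Certifying cut of size 2: {n0→n3, n0→n6}.

2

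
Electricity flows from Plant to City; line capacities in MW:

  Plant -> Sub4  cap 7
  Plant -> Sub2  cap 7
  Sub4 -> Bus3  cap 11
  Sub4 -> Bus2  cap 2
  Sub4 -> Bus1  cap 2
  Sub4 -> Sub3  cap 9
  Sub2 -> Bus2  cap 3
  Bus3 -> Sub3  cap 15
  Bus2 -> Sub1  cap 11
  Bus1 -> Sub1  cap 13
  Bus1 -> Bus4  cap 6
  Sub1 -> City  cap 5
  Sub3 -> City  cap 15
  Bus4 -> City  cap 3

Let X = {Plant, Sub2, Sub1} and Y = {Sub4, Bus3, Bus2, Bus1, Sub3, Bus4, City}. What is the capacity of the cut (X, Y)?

Edges leaving {Plant, Sub2, Sub1}: Plant→Sub4 (7), Sub2→Bus2 (3), Sub1→City (5).
Cut capacity = 7 + 3 + 5 = 15.

15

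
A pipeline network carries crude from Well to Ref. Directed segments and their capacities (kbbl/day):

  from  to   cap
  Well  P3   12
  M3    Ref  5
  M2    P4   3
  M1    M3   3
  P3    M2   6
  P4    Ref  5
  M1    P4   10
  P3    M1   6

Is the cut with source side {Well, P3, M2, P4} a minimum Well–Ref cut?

Given cut capacity: 6 + 5 = 11.
Augment Well→P3→M1→P4→Ref: bottleneck 5, flow now 5.
Augment Well→P3→M1→M3→Ref: bottleneck 1, flow now 6.
Augment Well→P3→M2→P4→M1→M3→Ref: bottleneck 2, flow now 8. (uses reverse residual edge)
No augmenting path remains; maximum flow = 8.
In the residual graph, reachable from Well: {Well, P3, M1, M2, P4}.
Min-cut edges: M1→M3 (3), P4→Ref (5); capacity 3 + 5 = 8.
Cut capacity 11 exceeds the max flow 8, so it is not minimum.

No — its capacity is 11, but the minimum cut has capacity 8.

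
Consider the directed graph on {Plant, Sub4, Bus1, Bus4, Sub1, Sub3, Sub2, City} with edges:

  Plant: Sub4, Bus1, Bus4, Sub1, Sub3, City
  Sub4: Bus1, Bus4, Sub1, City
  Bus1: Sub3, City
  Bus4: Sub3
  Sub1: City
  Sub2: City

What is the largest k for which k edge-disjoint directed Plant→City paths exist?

4

Assign every edge capacity 1; by Menger, the answer equals the max flow.
Path Plant→City (+1); total 1.
Path Plant→Sub4→City (+1); total 2.
Path Plant→Bus1→City (+1); total 3.
Path Plant→Sub1→City (+1); total 4.
No residual Plant→City path; max flow = 4.
Certifying cut of size 4: {Plant→Bus1, Plant→City, Plant→Sub1, Plant→Sub4}.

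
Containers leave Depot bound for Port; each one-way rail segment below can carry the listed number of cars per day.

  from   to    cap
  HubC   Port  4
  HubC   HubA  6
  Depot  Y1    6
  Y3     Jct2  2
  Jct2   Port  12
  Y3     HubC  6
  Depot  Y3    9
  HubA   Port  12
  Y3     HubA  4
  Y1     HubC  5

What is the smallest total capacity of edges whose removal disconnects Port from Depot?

14

Augment Depot→Y3→Jct2→Port: bottleneck 2, flow now 2.
Augment Depot→Y3→HubC→Port: bottleneck 4, flow now 6.
Augment Depot→Y3→HubA→Port: bottleneck 3, flow now 9.
Augment Depot→Y1→HubC→HubA→Port: bottleneck 5, flow now 14.
No augmenting path remains; maximum flow = 14.
By max-flow min-cut, the minimum cut capacity equals the max flow.
In the residual graph, reachable from Depot: {Depot, Y1}.
Min-cut edges: Depot→Y3 (9), Y1→HubC (5); capacity 9 + 5 = 14.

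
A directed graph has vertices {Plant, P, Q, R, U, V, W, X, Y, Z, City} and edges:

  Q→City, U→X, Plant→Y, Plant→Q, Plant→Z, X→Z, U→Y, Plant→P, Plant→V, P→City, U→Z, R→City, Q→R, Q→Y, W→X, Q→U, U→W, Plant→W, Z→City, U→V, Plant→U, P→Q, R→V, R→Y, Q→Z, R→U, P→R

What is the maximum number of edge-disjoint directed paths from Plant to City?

3

Assign every edge capacity 1; by Menger, the answer equals the max flow.
Path Plant→P→City (+1); total 1.
Path Plant→Q→City (+1); total 2.
Path Plant→Z→City (+1); total 3.
No residual Plant→City path; max flow = 3.
Certifying cut of size 3: {Plant→P, Plant→Q, Z→City}.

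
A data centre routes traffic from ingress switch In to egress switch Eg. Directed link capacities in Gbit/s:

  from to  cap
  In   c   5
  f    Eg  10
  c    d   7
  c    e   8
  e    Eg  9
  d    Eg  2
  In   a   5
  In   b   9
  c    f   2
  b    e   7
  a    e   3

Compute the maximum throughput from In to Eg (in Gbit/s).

Augment In→a→e→Eg: bottleneck 3, flow now 3.
Augment In→b→e→Eg: bottleneck 6, flow now 9.
Augment In→c→d→Eg: bottleneck 2, flow now 11.
Augment In→c→f→Eg: bottleneck 2, flow now 13.
No augmenting path remains; maximum flow = 13.
In the residual graph, reachable from In: {In, a, b, c, d, e}.
Min-cut edges: c→f (2), d→Eg (2), e→Eg (9); capacity 2 + 2 + 9 = 13.
This cut is saturated, so no flow can exceed 13.

13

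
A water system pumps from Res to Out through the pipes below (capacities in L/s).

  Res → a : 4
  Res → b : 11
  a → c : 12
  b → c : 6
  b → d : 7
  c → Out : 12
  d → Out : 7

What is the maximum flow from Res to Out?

Augment Res→a→c→Out: bottleneck 4, flow now 4.
Augment Res→b→c→Out: bottleneck 6, flow now 10.
Augment Res→b→d→Out: bottleneck 5, flow now 15.
No augmenting path remains; maximum flow = 15.
In the residual graph, reachable from Res: {Res}.
Min-cut edges: Res→a (4), Res→b (11); capacity 4 + 11 = 15.
This cut is saturated, so no flow can exceed 15.

15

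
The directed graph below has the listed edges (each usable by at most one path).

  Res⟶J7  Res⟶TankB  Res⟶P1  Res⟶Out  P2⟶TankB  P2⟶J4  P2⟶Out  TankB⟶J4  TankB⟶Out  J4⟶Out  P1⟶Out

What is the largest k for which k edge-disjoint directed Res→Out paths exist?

Assign every edge capacity 1; by Menger, the answer equals the max flow.
Path Res→Out (+1); total 1.
Path Res→TankB→Out (+1); total 2.
Path Res→P1→Out (+1); total 3.
No residual Res→Out path; max flow = 3.
Certifying cut of size 3: {Res→Out, Res→P1, Res→TankB}.

3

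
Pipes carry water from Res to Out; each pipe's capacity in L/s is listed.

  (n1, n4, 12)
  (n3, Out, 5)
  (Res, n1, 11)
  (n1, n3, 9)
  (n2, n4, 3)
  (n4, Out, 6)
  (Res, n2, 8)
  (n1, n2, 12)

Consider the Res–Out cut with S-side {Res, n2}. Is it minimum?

No — its capacity is 14, but the minimum cut has capacity 11.

Given cut capacity: 11 + 3 = 14.
Augment Res→n1→n3→Out: bottleneck 5, flow now 5.
Augment Res→n1→n4→Out: bottleneck 6, flow now 11.
No augmenting path remains; maximum flow = 11.
In the residual graph, reachable from Res: {Res, n1, n2, n3, n4}.
Min-cut edges: n3→Out (5), n4→Out (6); capacity 5 + 6 = 11.
Cut capacity 14 exceeds the max flow 11, so it is not minimum.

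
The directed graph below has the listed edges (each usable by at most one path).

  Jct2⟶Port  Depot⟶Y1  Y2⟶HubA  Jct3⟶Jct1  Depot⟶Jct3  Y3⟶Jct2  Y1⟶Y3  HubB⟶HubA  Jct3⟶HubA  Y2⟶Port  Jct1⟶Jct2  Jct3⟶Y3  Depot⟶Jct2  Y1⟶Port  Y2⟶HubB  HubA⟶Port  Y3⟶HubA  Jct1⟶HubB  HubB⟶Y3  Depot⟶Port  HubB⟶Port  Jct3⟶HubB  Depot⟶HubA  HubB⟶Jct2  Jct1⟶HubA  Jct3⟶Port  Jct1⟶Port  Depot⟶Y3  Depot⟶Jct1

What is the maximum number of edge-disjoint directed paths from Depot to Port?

6

Assign every edge capacity 1; by Menger, the answer equals the max flow.
Path Depot→Port (+1); total 1.
Path Depot→Jct3→Port (+1); total 2.
Path Depot→Y1→Port (+1); total 3.
Path Depot→Jct1→Port (+1); total 4.
Path Depot→Jct2→Port (+1); total 5.
Path Depot→HubA→Port (+1); total 6.
No residual Depot→Port path; max flow = 6.
Certifying cut of size 6: {Depot→Jct1, Depot→Jct3, Depot→Port, Depot→Y1, HubA→Port, Jct2→Port}.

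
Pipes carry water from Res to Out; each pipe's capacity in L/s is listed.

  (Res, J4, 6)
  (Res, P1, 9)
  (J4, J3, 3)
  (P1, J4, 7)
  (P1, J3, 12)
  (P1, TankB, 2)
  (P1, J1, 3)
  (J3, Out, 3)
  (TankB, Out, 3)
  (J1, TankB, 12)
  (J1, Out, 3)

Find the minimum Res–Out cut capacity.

8

Augment Res→J4→J3→Out: bottleneck 3, flow now 3.
Augment Res→P1→TankB→Out: bottleneck 2, flow now 5.
Augment Res→P1→J1→Out: bottleneck 3, flow now 8.
No augmenting path remains; maximum flow = 8.
By max-flow min-cut, the minimum cut capacity equals the max flow.
In the residual graph, reachable from Res: {Res, J4, P1, J3}.
Min-cut edges: P1→TankB (2), P1→J1 (3), J3→Out (3); capacity 2 + 3 + 3 = 8.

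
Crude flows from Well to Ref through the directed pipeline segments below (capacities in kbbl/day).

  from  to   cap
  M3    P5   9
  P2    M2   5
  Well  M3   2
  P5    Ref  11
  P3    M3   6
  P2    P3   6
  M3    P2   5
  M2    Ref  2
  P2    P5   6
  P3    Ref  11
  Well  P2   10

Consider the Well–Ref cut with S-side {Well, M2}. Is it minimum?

No — its capacity is 14, but the minimum cut has capacity 12.

Given cut capacity: 2 + 10 + 2 = 14.
Augment Well→M3→P5→Ref: bottleneck 2, flow now 2.
Augment Well→P2→P3→Ref: bottleneck 6, flow now 8.
Augment Well→P2→P5→Ref: bottleneck 4, flow now 12.
No augmenting path remains; maximum flow = 12.
In the residual graph, reachable from Well: {Well}.
Min-cut edges: Well→M3 (2), Well→P2 (10); capacity 2 + 10 = 12.
Cut capacity 14 exceeds the max flow 12, so it is not minimum.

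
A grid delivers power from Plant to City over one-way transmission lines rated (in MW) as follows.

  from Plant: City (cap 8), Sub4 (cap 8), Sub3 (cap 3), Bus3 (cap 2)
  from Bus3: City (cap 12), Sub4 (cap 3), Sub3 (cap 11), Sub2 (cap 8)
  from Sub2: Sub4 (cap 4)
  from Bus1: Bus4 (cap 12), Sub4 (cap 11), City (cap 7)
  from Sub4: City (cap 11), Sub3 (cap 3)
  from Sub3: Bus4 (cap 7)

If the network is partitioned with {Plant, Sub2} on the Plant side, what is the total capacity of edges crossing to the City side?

25

Edges leaving {Plant, Sub2}: Plant→Bus3 (2), Plant→Sub4 (8), Plant→Sub3 (3), Plant→City (8), Sub2→Sub4 (4).
Cut capacity = 2 + 8 + 3 + 8 + 4 = 25.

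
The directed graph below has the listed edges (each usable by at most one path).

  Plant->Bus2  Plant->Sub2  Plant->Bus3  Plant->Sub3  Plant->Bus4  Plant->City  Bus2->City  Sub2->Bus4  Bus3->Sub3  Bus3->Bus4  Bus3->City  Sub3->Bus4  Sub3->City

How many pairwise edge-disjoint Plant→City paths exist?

Assign every edge capacity 1; by Menger, the answer equals the max flow.
Path Plant→City (+1); total 1.
Path Plant→Bus2→City (+1); total 2.
Path Plant→Bus3→City (+1); total 3.
Path Plant→Sub3→City (+1); total 4.
No residual Plant→City path; max flow = 4.
Certifying cut of size 4: {Plant→Bus2, Plant→Bus3, Plant→City, Plant→Sub3}.

4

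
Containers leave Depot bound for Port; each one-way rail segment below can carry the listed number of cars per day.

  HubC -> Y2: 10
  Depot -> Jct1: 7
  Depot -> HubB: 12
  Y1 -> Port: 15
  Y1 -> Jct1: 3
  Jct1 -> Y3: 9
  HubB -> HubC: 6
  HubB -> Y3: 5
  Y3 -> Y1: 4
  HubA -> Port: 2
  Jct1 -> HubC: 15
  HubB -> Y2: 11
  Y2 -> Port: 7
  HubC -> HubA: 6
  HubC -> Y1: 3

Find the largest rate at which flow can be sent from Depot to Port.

16

Augment Depot→HubB→Y2→Port: bottleneck 7, flow now 7.
Augment Depot→Jct1→Y3→Y1→Port: bottleneck 4, flow now 11.
Augment Depot→Jct1→HubC→Y1→Port: bottleneck 3, flow now 14.
Augment Depot→HubB→HubC→HubA→Port: bottleneck 2, flow now 16.
No augmenting path remains; maximum flow = 16.
In the residual graph, reachable from Depot: {Depot, Jct1, HubB, Y3, HubC, Y2, HubA}.
Min-cut edges: Y3→Y1 (4), HubC→Y1 (3), Y2→Port (7), HubA→Port (2); capacity 4 + 3 + 7 + 2 = 16.
This cut is saturated, so no flow can exceed 16.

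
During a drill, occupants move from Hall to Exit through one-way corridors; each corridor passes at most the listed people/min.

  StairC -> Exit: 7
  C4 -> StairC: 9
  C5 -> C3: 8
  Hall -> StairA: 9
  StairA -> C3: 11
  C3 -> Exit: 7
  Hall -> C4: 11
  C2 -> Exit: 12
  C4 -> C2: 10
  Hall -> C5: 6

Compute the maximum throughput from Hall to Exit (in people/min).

Augment Hall→C4→StairC→Exit: bottleneck 7, flow now 7.
Augment Hall→C4→C2→Exit: bottleneck 4, flow now 11.
Augment Hall→C5→C3→Exit: bottleneck 6, flow now 17.
Augment Hall→StairA→C3→Exit: bottleneck 1, flow now 18.
No augmenting path remains; maximum flow = 18.
In the residual graph, reachable from Hall: {Hall, C5, StairA, C3}.
Min-cut edges: Hall→C4 (11), C3→Exit (7); capacity 11 + 7 = 18.
This cut is saturated, so no flow can exceed 18.

18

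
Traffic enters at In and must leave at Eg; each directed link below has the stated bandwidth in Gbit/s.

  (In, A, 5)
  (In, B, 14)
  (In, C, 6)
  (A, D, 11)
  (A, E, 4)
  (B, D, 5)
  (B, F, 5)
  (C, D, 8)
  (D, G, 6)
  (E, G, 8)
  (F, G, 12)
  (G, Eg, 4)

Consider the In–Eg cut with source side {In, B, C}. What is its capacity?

Edges leaving {In, B, C}: In→A (5), B→D (5), B→F (5), C→D (8).
Cut capacity = 5 + 5 + 5 + 8 = 23.

23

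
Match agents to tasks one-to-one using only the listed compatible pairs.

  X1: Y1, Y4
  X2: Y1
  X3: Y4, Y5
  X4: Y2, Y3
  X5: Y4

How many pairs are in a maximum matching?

4

Unit-capacity flow: source→left, listed edges, right→sink; max matching = max flow.
Augmenting path X1→Y1 (+1); matched 1.
Augmenting path X3→Y4 (+1); matched 2.
Augmenting path X4→Y2 (+1); matched 3.
Augmenting path X5→Y4→X3→Y5 (+1); matched 4.
No augmenting path remains; maximum matching = 4.
König certificate: {X3, X4, Y1, Y4} is a vertex cover of size 4 (every listed pair touches it), so no matching can be larger.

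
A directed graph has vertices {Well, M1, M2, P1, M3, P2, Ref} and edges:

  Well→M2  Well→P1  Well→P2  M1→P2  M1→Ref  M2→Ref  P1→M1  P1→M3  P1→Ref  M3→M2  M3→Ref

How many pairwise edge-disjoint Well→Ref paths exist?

2

Assign every edge capacity 1; by Menger, the answer equals the max flow.
Path Well→M2→Ref (+1); total 1.
Path Well→P1→Ref (+1); total 2.
No residual Well→Ref path; max flow = 2.
Certifying cut of size 2: {Well→M2, Well→P1}.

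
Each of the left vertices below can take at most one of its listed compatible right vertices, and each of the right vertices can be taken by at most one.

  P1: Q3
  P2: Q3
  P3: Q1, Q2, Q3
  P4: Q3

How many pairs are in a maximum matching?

2

Unit-capacity flow: source→left, listed edges, right→sink; max matching = max flow.
Augmenting path P1→Q3 (+1); matched 1.
Augmenting path P3→Q1 (+1); matched 2.
No augmenting path remains; maximum matching = 2.
König certificate: {P3, Q3} is a vertex cover of size 2 (every listed pair touches it), so no matching can be larger.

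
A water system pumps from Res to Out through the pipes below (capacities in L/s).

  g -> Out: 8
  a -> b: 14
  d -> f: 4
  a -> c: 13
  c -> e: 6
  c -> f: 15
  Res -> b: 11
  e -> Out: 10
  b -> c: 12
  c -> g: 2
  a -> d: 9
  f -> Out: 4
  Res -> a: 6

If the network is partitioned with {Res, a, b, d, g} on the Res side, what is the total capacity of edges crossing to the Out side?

Edges leaving {Res, a, b, d, g}: a→c (13), b→c (12), d→f (4), g→Out (8).
Cut capacity = 13 + 12 + 4 + 8 = 37.

37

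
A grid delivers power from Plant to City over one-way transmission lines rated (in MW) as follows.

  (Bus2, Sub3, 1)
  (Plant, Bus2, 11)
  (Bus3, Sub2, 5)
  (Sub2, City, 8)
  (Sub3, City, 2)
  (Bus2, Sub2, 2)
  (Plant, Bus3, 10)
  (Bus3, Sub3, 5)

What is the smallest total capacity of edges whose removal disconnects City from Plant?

Augment Plant→Bus3→Sub2→City: bottleneck 5, flow now 5.
Augment Plant→Bus3→Sub3→City: bottleneck 2, flow now 7.
Augment Plant→Bus2→Sub2→City: bottleneck 2, flow now 9.
No augmenting path remains; maximum flow = 9.
By max-flow min-cut, the minimum cut capacity equals the max flow.
In the residual graph, reachable from Plant: {Plant, Bus3, Bus2, Sub3}.
Min-cut edges: Bus3→Sub2 (5), Bus2→Sub2 (2), Sub3→City (2); capacity 5 + 2 + 2 = 9.

9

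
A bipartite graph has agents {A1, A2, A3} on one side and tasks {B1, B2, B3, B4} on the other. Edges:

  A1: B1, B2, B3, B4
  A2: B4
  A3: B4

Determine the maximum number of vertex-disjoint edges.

2

Unit-capacity flow: source→left, listed edges, right→sink; max matching = max flow.
Augmenting path A1→B1 (+1); matched 1.
Augmenting path A2→B4 (+1); matched 2.
No augmenting path remains; maximum matching = 2.
König certificate: {A1, B4} is a vertex cover of size 2 (every listed pair touches it), so no matching can be larger.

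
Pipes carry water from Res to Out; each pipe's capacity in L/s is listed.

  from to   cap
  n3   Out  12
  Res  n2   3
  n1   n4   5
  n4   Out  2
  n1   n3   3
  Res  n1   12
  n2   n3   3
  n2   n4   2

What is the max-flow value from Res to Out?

Augment Res→n1→n3→Out: bottleneck 3, flow now 3.
Augment Res→n1→n4→Out: bottleneck 2, flow now 5.
Augment Res→n2→n3→Out: bottleneck 3, flow now 8.
No augmenting path remains; maximum flow = 8.
In the residual graph, reachable from Res: {Res, n1, n4}.
Min-cut edges: Res→n2 (3), n1→n3 (3), n4→Out (2); capacity 3 + 3 + 2 = 8.
This cut is saturated, so no flow can exceed 8.

8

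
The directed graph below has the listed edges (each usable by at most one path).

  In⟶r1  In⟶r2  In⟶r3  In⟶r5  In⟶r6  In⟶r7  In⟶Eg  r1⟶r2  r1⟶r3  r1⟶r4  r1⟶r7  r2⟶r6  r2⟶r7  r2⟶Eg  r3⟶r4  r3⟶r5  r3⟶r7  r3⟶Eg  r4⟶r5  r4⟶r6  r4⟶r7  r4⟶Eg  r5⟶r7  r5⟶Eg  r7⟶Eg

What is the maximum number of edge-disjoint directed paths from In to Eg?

6

Assign every edge capacity 1; by Menger, the answer equals the max flow.
Path In→Eg (+1); total 1.
Path In→r2→Eg (+1); total 2.
Path In→r3→Eg (+1); total 3.
Path In→r5→Eg (+1); total 4.
Path In→r7→Eg (+1); total 5.
Path In→r1→r4→Eg (+1); total 6.
No residual In→Eg path; max flow = 6.
Certifying cut of size 6: {In→Eg, In→r1, In→r2, In→r3, In→r5, In→r7}.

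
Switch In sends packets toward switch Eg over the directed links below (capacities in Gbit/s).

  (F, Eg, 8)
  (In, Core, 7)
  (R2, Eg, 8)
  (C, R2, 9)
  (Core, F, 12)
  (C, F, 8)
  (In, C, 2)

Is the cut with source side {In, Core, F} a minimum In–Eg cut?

No — its capacity is 10, but the minimum cut has capacity 9.

Given cut capacity: 2 + 8 = 10.
Augment In→Core→F→Eg: bottleneck 7, flow now 7.
Augment In→C→F→Eg: bottleneck 1, flow now 8.
Augment In→C→R2→Eg: bottleneck 1, flow now 9.
No augmenting path remains; maximum flow = 9.
In the residual graph, reachable from In: {In}.
Min-cut edges: In→Core (7), In→C (2); capacity 7 + 2 = 9.
Cut capacity 10 exceeds the max flow 9, so it is not minimum.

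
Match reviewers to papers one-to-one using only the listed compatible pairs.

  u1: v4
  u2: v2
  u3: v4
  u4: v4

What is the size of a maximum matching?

2

Unit-capacity flow: source→left, listed edges, right→sink; max matching = max flow.
Augmenting path u1→v4 (+1); matched 1.
Augmenting path u2→v2 (+1); matched 2.
No augmenting path remains; maximum matching = 2.
König certificate: {u2, v4} is a vertex cover of size 2 (every listed pair touches it), so no matching can be larger.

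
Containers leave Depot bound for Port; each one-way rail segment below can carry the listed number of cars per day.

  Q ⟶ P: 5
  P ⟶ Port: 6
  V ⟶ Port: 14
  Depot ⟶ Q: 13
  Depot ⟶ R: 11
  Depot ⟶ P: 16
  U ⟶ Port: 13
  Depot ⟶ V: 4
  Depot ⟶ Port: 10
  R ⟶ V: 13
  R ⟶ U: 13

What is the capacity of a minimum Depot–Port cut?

Augment Depot→Port: bottleneck 10, flow now 10.
Augment Depot→P→Port: bottleneck 6, flow now 16.
Augment Depot→V→Port: bottleneck 4, flow now 20.
Augment Depot→R→U→Port: bottleneck 11, flow now 31.
No augmenting path remains; maximum flow = 31.
By max-flow min-cut, the minimum cut capacity equals the max flow.
In the residual graph, reachable from Depot: {Depot, P, Q}.
Min-cut edges: Depot→R (11), Depot→V (4), Depot→Port (10), P→Port (6); capacity 11 + 4 + 10 + 6 = 31.

31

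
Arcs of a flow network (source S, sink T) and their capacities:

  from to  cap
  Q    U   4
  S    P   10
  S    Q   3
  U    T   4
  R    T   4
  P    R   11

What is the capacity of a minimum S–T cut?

7

Augment S→P→R→T: bottleneck 4, flow now 4.
Augment S→Q→U→T: bottleneck 3, flow now 7.
No augmenting path remains; maximum flow = 7.
By max-flow min-cut, the minimum cut capacity equals the max flow.
In the residual graph, reachable from S: {S, P, R}.
Min-cut edges: S→Q (3), R→T (4); capacity 3 + 4 = 7.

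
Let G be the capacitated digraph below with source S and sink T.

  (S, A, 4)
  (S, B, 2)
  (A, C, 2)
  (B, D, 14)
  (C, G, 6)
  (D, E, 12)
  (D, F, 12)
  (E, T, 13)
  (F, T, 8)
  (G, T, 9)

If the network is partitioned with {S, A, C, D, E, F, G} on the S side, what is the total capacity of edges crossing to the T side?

32

Edges leaving {S, A, C, D, E, F, G}: S→B (2), E→T (13), F→T (8), G→T (9).
Cut capacity = 2 + 13 + 8 + 9 = 32.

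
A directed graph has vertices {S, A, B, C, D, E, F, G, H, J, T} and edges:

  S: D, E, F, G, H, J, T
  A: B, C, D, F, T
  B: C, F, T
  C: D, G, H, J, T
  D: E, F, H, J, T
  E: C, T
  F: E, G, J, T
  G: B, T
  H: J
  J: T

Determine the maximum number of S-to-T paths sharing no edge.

6

Assign every edge capacity 1; by Menger, the answer equals the max flow.
Path S→T (+1); total 1.
Path S→D→T (+1); total 2.
Path S→E→T (+1); total 3.
Path S→F→T (+1); total 4.
Path S→G→T (+1); total 5.
Path S→J→T (+1); total 6.
No residual S→T path; max flow = 6.
Certifying cut of size 6: {J→T, S→D, S→E, S→F, S→G, S→T}.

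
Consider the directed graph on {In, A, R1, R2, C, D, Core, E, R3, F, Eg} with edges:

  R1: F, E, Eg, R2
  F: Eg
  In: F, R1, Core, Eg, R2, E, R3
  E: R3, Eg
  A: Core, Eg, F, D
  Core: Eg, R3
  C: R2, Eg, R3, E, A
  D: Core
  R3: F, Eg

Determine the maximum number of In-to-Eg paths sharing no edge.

6

Assign every edge capacity 1; by Menger, the answer equals the max flow.
Path In→Eg (+1); total 1.
Path In→R1→Eg (+1); total 2.
Path In→Core→Eg (+1); total 3.
Path In→E→Eg (+1); total 4.
Path In→R3→Eg (+1); total 5.
Path In→F→Eg (+1); total 6.
No residual In→Eg path; max flow = 6.
Certifying cut of size 6: {In→Core, In→E, In→Eg, In→F, In→R1, In→R3}.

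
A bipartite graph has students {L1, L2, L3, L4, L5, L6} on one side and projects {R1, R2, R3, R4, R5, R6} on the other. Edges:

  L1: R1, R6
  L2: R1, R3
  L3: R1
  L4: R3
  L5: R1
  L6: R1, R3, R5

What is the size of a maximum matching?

Unit-capacity flow: source→left, listed edges, right→sink; max matching = max flow.
Augmenting path L1→R1 (+1); matched 1.
Augmenting path L2→R3 (+1); matched 2.
Augmenting path L6→R5 (+1); matched 3.
Augmenting path L3→R1→L1→R6 (+1); matched 4.
No augmenting path remains; maximum matching = 4.
König certificate: {L1, L6, R1, R3} is a vertex cover of size 4 (every listed pair touches it), so no matching can be larger.

4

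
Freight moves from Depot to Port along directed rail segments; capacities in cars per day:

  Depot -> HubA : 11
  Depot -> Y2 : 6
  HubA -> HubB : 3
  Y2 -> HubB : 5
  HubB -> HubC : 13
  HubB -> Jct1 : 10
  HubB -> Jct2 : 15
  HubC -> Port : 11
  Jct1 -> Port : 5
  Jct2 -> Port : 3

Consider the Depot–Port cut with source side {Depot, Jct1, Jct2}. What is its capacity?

Edges leaving {Depot, Jct1, Jct2}: Depot→HubA (11), Depot→Y2 (6), Jct1→Port (5), Jct2→Port (3).
Cut capacity = 11 + 6 + 5 + 3 = 25.

25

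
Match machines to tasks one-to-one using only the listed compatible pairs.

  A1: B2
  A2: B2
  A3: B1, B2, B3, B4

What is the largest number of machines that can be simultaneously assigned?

Unit-capacity flow: source→left, listed edges, right→sink; max matching = max flow.
Augmenting path A1→B2 (+1); matched 1.
Augmenting path A3→B1 (+1); matched 2.
No augmenting path remains; maximum matching = 2.
König certificate: {A3, B2} is a vertex cover of size 2 (every listed pair touches it), so no matching can be larger.

2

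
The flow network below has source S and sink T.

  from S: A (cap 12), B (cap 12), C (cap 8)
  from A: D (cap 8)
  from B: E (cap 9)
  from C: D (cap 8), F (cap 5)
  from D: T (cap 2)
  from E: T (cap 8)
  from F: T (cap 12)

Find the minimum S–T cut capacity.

Augment S→A→D→T: bottleneck 2, flow now 2.
Augment S→B→E→T: bottleneck 8, flow now 10.
Augment S→C→F→T: bottleneck 5, flow now 15.
No augmenting path remains; maximum flow = 15.
By max-flow min-cut, the minimum cut capacity equals the max flow.
In the residual graph, reachable from S: {S, A, B, C, D, E}.
Min-cut edges: C→F (5), D→T (2), E→T (8); capacity 5 + 2 + 8 = 15.

15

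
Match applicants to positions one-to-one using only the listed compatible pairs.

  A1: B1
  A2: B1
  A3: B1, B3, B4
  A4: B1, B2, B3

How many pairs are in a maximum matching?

3

Unit-capacity flow: source→left, listed edges, right→sink; max matching = max flow.
Augmenting path A1→B1 (+1); matched 1.
Augmenting path A3→B3 (+1); matched 2.
Augmenting path A4→B2 (+1); matched 3.
No augmenting path remains; maximum matching = 3.
König certificate: {A3, A4, B1} is a vertex cover of size 3 (every listed pair touches it), so no matching can be larger.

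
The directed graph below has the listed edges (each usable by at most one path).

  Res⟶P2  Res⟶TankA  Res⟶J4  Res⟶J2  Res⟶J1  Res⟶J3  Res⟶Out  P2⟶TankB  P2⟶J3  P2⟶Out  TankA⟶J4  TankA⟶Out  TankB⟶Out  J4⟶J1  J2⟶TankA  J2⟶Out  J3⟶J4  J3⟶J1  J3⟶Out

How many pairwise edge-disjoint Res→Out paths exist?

Assign every edge capacity 1; by Menger, the answer equals the max flow.
Path Res→Out (+1); total 1.
Path Res→P2→Out (+1); total 2.
Path Res→TankA→Out (+1); total 3.
Path Res→J2→Out (+1); total 4.
Path Res→J3→Out (+1); total 5.
No residual Res→Out path; max flow = 5.
Certifying cut of size 5: {Res→J2, Res→J3, Res→Out, Res→P2, Res→TankA}.

5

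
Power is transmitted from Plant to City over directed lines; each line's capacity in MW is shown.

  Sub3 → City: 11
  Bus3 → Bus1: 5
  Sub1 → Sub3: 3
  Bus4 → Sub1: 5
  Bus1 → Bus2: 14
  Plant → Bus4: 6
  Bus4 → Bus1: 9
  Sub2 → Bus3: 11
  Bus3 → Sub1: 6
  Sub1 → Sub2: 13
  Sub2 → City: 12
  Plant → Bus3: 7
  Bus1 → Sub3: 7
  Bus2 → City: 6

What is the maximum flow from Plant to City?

13

Augment Plant→Bus3→Sub1→Sub3→City: bottleneck 3, flow now 3.
Augment Plant→Bus3→Sub1→Sub2→City: bottleneck 3, flow now 6.
Augment Plant→Bus3→Bus1→Sub3→City: bottleneck 1, flow now 7.
Augment Plant→Bus4→Sub1→Sub2→City: bottleneck 5, flow now 12.
Augment Plant→Bus4→Bus1→Sub3→City: bottleneck 1, flow now 13.
No augmenting path remains; maximum flow = 13.
In the residual graph, reachable from Plant: {Plant}.
Min-cut edges: Plant→Bus3 (7), Plant→Bus4 (6); capacity 7 + 6 = 13.
This cut is saturated, so no flow can exceed 13.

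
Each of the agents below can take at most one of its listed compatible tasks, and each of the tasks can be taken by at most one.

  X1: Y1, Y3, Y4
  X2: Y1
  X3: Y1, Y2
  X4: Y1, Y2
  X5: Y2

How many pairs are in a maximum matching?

3

Unit-capacity flow: source→left, listed edges, right→sink; max matching = max flow.
Augmenting path X1→Y1 (+1); matched 1.
Augmenting path X3→Y2 (+1); matched 2.
Augmenting path X2→Y1→X1→Y3 (+1); matched 3.
No augmenting path remains; maximum matching = 3.
König certificate: {X1, Y1, Y2} is a vertex cover of size 3 (every listed pair touches it), so no matching can be larger.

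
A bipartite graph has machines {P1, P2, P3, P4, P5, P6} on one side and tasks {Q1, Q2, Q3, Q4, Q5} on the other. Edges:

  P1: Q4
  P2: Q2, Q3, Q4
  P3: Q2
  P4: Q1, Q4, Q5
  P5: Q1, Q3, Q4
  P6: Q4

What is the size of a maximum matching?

5

Unit-capacity flow: source→left, listed edges, right→sink; max matching = max flow.
Augmenting path P1→Q4 (+1); matched 1.
Augmenting path P2→Q2 (+1); matched 2.
Augmenting path P4→Q1 (+1); matched 3.
Augmenting path P5→Q3 (+1); matched 4.
Augmenting path P3→Q2→P2→Q3→P5→Q1→P4→Q5 (+1); matched 5.
No augmenting path remains; maximum matching = 5.
König certificate: {P2, P3, P4, P5, Q4} is a vertex cover of size 5 (every listed pair touches it), so no matching can be larger.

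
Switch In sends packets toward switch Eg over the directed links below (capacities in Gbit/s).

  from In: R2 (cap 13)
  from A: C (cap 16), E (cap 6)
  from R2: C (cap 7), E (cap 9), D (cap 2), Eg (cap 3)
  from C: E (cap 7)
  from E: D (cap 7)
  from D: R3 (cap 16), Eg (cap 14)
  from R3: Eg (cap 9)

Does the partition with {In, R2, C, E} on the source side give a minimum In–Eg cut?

Yes — it is a minimum cut (capacity 12).

Given cut capacity: 2 + 3 + 7 = 12.
Augment In→R2→Eg: bottleneck 3, flow now 3.
Augment In→R2→D→Eg: bottleneck 2, flow now 5.
Augment In→R2→E→D→Eg: bottleneck 7, flow now 12.
No augmenting path remains; maximum flow = 12.
Cut capacity 12 equals the max flow, so it is a minimum cut.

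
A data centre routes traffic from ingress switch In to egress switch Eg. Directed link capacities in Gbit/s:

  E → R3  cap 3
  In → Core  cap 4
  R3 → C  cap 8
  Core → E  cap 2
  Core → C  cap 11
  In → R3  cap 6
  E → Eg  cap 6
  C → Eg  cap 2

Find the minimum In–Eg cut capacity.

Augment In→Core→E→Eg: bottleneck 2, flow now 2.
Augment In→Core→C→Eg: bottleneck 2, flow now 4.
No augmenting path remains; maximum flow = 4.
By max-flow min-cut, the minimum cut capacity equals the max flow.
In the residual graph, reachable from In: {In, Core, R3, C}.
Min-cut edges: Core→E (2), C→Eg (2); capacity 2 + 2 = 4.

4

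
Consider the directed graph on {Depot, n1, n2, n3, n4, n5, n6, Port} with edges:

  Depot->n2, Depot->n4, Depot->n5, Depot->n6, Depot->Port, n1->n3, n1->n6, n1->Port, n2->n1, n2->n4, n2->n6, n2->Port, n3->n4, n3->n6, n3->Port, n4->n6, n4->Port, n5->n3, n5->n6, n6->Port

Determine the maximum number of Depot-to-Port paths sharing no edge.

5

Assign every edge capacity 1; by Menger, the answer equals the max flow.
Path Depot→Port (+1); total 1.
Path Depot→n2→Port (+1); total 2.
Path Depot→n4→Port (+1); total 3.
Path Depot→n6→Port (+1); total 4.
Path Depot→n5→n3→Port (+1); total 5.
No residual Depot→Port path; max flow = 5.
Certifying cut of size 5: {Depot→Port, Depot→n2, Depot→n4, Depot→n5, Depot→n6}.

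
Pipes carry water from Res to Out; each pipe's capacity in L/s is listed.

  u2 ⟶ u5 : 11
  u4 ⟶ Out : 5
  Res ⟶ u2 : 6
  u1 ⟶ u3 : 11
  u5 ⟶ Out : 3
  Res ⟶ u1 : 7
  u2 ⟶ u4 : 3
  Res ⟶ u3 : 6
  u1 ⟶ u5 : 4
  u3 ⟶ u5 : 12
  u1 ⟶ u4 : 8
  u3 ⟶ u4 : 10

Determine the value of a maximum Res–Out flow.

Augment Res→u1→u4→Out: bottleneck 5, flow now 5.
Augment Res→u1→u5→Out: bottleneck 2, flow now 7.
Augment Res→u2→u5→Out: bottleneck 1, flow now 8.
No augmenting path remains; maximum flow = 8.
In the residual graph, reachable from Res: {Res, u1, u2, u3, u4, u5}.
Min-cut edges: u4→Out (5), u5→Out (3); capacity 5 + 3 = 8.
This cut is saturated, so no flow can exceed 8.

8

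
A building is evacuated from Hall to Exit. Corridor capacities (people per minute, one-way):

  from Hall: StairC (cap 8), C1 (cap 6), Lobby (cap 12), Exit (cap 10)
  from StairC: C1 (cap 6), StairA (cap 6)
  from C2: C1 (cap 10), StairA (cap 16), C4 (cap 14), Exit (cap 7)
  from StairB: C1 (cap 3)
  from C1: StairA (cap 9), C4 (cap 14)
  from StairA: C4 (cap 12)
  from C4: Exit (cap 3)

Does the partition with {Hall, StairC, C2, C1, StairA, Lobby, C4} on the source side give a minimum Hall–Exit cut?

Given cut capacity: 10 + 7 + 3 = 20.
Augment Hall→Exit: bottleneck 10, flow now 10.
Augment Hall→C1→C4→Exit: bottleneck 3, flow now 13.
No augmenting path remains; maximum flow = 13.
In the residual graph, reachable from Hall: {Hall, StairC, C1, StairA, Lobby, C4}.
Min-cut edges: Hall→Exit (10), C4→Exit (3); capacity 10 + 3 = 13.
Cut capacity 20 exceeds the max flow 13, so it is not minimum.

No — its capacity is 20, but the minimum cut has capacity 13.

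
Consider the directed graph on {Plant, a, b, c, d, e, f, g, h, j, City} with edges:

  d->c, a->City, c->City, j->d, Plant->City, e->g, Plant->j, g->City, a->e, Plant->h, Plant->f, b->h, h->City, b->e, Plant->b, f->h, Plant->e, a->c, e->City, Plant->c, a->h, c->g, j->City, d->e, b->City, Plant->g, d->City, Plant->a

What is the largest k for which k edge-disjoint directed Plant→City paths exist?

Assign every edge capacity 1; by Menger, the answer equals the max flow.
Path Plant→City (+1); total 1.
Path Plant→a→City (+1); total 2.
Path Plant→b→City (+1); total 3.
Path Plant→c→City (+1); total 4.
Path Plant→e→City (+1); total 5.
Path Plant→g→City (+1); total 6.
Path Plant→h→City (+1); total 7.
Path Plant→j→City (+1); total 8.
No residual Plant→City path; max flow = 8.
Certifying cut of size 8: {Plant→City, Plant→a, Plant→b, Plant→c, Plant→e, Plant→g, Plant→j, h→City}.

8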